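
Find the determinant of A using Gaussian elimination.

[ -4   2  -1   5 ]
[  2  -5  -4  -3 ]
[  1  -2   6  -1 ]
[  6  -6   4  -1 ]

Forward elimination:
R2 <- R2 - (-1/2)*R1:  [    0    -4  -9/2  -1/2 ]
R3 <- R3 - (-1/4)*R1:  [    0  -3/2  23/4   1/4 ]
R4 <- R4 - (-3/2)*R1:  [    0    -3   5/2  13/2 ]
R3 <- R3 - (3/8)*R2:  [      0       0  119/16    7/16 ]
R4 <- R4 - (3/4)*R2:  [    0     0  47/8  55/8 ]
R4 <- R4 - (94/119)*R3:  [      0       0       0  111/17 ]
Upper-triangular form:
[ -4   2      -1       5 ]
[  0  -4    -9/2    -1/2 ]
[  0   0  119/16    7/16 ]
[  0   0       0  111/17 ]
det(A) = (-1)^0 * (-4) * (-4) * (119/16) * (111/17) = 777  (0 row swaps -> sign +1)

det(A) = 777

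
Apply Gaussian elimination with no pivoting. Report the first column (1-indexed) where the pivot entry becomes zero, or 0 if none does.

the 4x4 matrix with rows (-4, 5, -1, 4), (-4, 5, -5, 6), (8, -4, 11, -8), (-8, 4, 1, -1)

first zero-pivot column = 2

Naive forward elimination:
R2 <- R2 - (1)*R1:  [  0   0  -4   2 ]
R3 <- R3 - (-2)*R1:  [ 0  6  9  0 ]
R4 <- R4 - (2)*R1:  [  0  -6   3  -9 ]
Matrix at this point:
[ -4   5  -1   4 ]
[  0   0  -4   2 ]
[  0   6   9   0 ]
[  0  -6   3  -9 ]
Pivot entry (2,2) is zero but row 3 has 6 in column 2 -> naive elimination stops; a row interchange (e.g. R2 <-> R3) would be required here.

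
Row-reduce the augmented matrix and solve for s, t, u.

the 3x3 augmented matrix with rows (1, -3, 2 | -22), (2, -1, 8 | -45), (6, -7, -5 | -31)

(-5, 3, -4)

Forward elimination on [A|b]:
R2 <- R2 - (2)*R1:  [  0   5   4  -1 ]
R3 <- R3 - (6)*R1:  [   0   11  -17  101 ]
R3 <- R3 - (11/5)*R2:  [      0       0  -129/5   516/5 ]
Row echelon form:
[ 1  -3       2  |    -22 ]
[ 0   5       4  |     -1 ]
[ 0   0  -129/5  |  516/5 ]
Back-substitution:
u = (516/5) / (-129/5) = -4
t = (-1 - (4)*(-4)) / 5 = 3
s = (-22 - (-3)*(3) - (2)*(-4)) / 1 = -5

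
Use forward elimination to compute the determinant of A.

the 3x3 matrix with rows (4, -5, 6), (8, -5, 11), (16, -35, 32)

Forward elimination:
R2 <- R2 - (2)*R1:  [  0   5  -1 ]
R3 <- R3 - (4)*R1:  [   0  -15    8 ]
R3 <- R3 - (-3)*R2:  [ 0  0  5 ]
Upper-triangular form:
[ 4  -5   6 ]
[ 0   5  -1 ]
[ 0   0   5 ]
det(A) = (-1)^0 * (4) * (5) * (5) = 100  (0 row swaps -> sign +1)

det(A) = 100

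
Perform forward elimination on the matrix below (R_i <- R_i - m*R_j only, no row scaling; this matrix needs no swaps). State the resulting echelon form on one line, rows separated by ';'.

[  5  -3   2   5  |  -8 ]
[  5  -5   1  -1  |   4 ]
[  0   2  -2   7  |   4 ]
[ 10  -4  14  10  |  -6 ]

REF = [5 -3 2 5 -8; 0 -2 -1 -6 12; 0 0 -3 1 16; 0 0 0 -3 70]

Forward elimination:
R2 <- R2 - (1)*R1:  [  0  -2  -1  -6  12 ]
R4 <- R4 - (2)*R1:  [  0   2  10   0  10 ]
R3 <- R3 - (-1)*R2:  [  0   0  -3   1  16 ]
R4 <- R4 - (-1)*R2:  [  0   0   9  -6  22 ]
R4 <- R4 - (-3)*R3:  [  0   0   0  -3  70 ]
Row echelon form:
[ 5  -3   2   5  |  -8 ]
[ 0  -2  -1  -6  |  12 ]
[ 0   0  -3   1  |  16 ]
[ 0   0   0  -3  |  70 ]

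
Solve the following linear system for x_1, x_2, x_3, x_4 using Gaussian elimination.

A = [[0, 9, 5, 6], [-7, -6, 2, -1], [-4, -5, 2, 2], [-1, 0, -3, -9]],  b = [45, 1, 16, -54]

(0, 0, 3, 5)

Forward elimination on [A|b]:
R1 <-> R2   (pivot in column 1 was zero)
[ -7  -6   2  -1    1 ]
[  0   9   5   6   45 ]
[ -4  -5   2   2   16 ]
[ -1   0  -3  -9  -54 ]
R3 <- R3 - (4/7)*R1:  [     0  -11/7    6/7   18/7  108/7 ]
R4 <- R4 - (1/7)*R1:  [      0     6/7   -23/7   -62/7  -379/7 ]
R3 <- R3 - (-11/63)*R2:  [      0       0  109/63   76/21   163/7 ]
R4 <- R4 - (2/21)*R2:  [      0       0  -79/21   -66/7  -409/7 ]
R4 <- R4 - (-237/109)*R3:  [        0         0         0  -170/109  -850/109 ]
Row echelon form:
[ -7  -6       2        -1  |         1 ]
[  0   9       5         6  |        45 ]
[  0   0  109/63     76/21  |     163/7 ]
[  0   0       0  -170/109  |  -850/109 ]
Back-substitution:
x_4 = (-850/109) / (-170/109) = 5
x_3 = (163/7 - (76/21)*(5)) / (109/63) = 3
x_2 = (45 - (5)*(3) - (6)*(5)) / 9 = 0
x_1 = (1 - (-6)*(0) - (2)*(3) - (-1)*(5)) / -7 = 0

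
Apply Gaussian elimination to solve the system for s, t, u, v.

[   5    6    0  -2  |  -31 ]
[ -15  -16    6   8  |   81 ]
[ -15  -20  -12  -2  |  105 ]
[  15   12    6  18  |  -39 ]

Forward elimination on [A|b]:
R2 <- R2 - (-3)*R1:  [   0    2    6    2  -12 ]
R3 <- R3 - (-3)*R1:  [   0   -2  -12   -8   12 ]
R4 <- R4 - (3)*R1:  [  0  -6   6  24  54 ]
R3 <- R3 - (-1)*R2:  [  0   0  -6  -6   0 ]
R4 <- R4 - (-3)*R2:  [  0   0  24  30  18 ]
R4 <- R4 - (-4)*R3:  [  0   0   0   6  18 ]
Row echelon form:
[ 5  6   0  -2  |  -31 ]
[ 0  2   6   2  |  -12 ]
[ 0  0  -6  -6  |    0 ]
[ 0  0   0   6  |   18 ]
Back-substitution:
v = (18) / 6 = 3
u = (0 - (-6)*(3)) / -6 = -3
t = (-12 - (6)*(-3) - (2)*(3)) / 2 = 0
s = (-31 - (6)*(0) - (-2)*(3)) / 5 = -5

(-5, 0, -3, 3)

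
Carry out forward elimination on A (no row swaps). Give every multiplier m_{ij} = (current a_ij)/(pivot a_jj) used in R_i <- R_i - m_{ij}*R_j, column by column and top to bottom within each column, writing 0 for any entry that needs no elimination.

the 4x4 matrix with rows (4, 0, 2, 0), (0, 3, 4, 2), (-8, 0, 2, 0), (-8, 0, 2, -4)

multipliers: 0, -2, -2, 0, 0, 1

Forward elimination:
R2: entry in column 1 is already 0 -> m_{21} = 0 (no row operation needed)
R3 <- R3 - (-2)*R1:  [ 0  0  6  0 ]
R4 <- R4 - (-2)*R1:  [  0   0   6  -4 ]
R3: entry in column 2 is already 0 -> m_{32} = 0 (no row operation needed)
R4: entry in column 2 is already 0 -> m_{42} = 0 (no row operation needed)
R4 <- R4 - (1)*R3:  [  0   0   0  -4 ]
Multipliers (in order of application): m_{21} = 0, m_{31} = -2, m_{41} = -2, m_{32} = 0, m_{42} = 0, m_{43} = 1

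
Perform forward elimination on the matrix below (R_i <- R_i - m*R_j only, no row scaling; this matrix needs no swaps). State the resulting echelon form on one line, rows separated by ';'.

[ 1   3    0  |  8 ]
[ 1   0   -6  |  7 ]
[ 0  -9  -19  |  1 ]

REF = [1 3 0 8; 0 -3 -6 -1; 0 0 -1 4]

Forward elimination:
R2 <- R2 - (1)*R1:  [  0  -3  -6  -1 ]
R3 <- R3 - (3)*R2:  [  0   0  -1   4 ]
Row echelon form:
[ 1   3   0  |   8 ]
[ 0  -3  -6  |  -1 ]
[ 0   0  -1  |   4 ]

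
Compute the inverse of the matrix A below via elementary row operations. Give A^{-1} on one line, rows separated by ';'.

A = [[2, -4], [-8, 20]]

Gauss-Jordan on [A | I]:
R1 <- (1/2)*R1:  [   1   -2  |  1/2    0 ]
R2 <- R2 - (-8)*R1:  [ 0  4  |  4  1 ]
R2 <- (1/4)*R2:  [   0    1  |    1  1/4 ]
R1 <- R1 - (-2)*R2:  [   1    0  |  5/2  1/2 ]
Right block of [I | A^{-1}] is the inverse:
[ 5/2  1/2 ]
[   1  1/4 ]

inverse = [5/2 1/2; 1 1/4]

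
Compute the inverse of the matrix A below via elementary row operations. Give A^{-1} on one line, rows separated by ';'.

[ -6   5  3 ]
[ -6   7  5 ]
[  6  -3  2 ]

inverse = [-29/36 19/36 -1/9; -7/6 5/6 -1/3; 2/3 -1/3 1/3]

Gauss-Jordan on [A | I]:
R1 <- (1/-6)*R1:  [    1  -5/6  -1/2  |  -1/6     0     0 ]
R2 <- R2 - (-6)*R1:  [  0   2   2  |  -1   1   0 ]
R3 <- R3 - (6)*R1:  [ 0  2  5  |  1  0  1 ]
R2 <- (1/2)*R2:  [    0     1     1  |  -1/2   1/2     0 ]
R1 <- R1 - (-5/6)*R2:  [     1      0    1/3  |  -7/12   5/12      0 ]
R3 <- R3 - (2)*R2:  [  0   0   3  |   2  -1   1 ]
R3 <- (1/3)*R3:  [    0     0     1  |   2/3  -1/3   1/3 ]
R1 <- R1 - (1/3)*R3:  [      1       0       0  |  -29/36   19/36    -1/9 ]
R2 <- R2 - (1)*R3:  [    0     1     0  |  -7/6   5/6  -1/3 ]
Right block of [I | A^{-1}] is the inverse:
[ -29/36  19/36  -1/9 ]
[   -7/6    5/6  -1/3 ]
[    2/3   -1/3   1/3 ]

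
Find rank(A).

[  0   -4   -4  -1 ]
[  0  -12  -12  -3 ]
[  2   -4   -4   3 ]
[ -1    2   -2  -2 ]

rank(A) = 3

Row reduction:
R1 <-> R3   (pivot in column 1 was zero)
[  2   -4   -4   3 ]
[  0  -12  -12  -3 ]
[  0   -4   -4  -1 ]
[ -1    2   -2  -2 ]
R4 <- R4 - (-1/2)*R1:  [    0     0    -4  -1/2 ]
R3 <- R3 - (1/3)*R2:  [ 0  0  0  0 ]
R3 <-> R4   (pivot in column 3 was zero)
[ 2   -4   -4     3 ]
[ 0  -12  -12    -3 ]
[ 0    0   -4  -1/2 ]
[ 0    0    0     0 ]
Row echelon form:
[ 2   -4   -4     3 ]
[ 0  -12  -12    -3 ]
[ 0    0   -4  -1/2 ]
[ 0    0    0     0 ]
Nonzero rows / pivot columns: 3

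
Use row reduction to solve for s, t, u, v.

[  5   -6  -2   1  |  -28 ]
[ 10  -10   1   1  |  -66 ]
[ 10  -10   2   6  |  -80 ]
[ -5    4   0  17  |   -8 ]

(-2, 4, -4, -2)

Forward elimination on [A|b]:
R2 <- R2 - (2)*R1:  [   0    2    5   -1  -10 ]
R3 <- R3 - (2)*R1:  [   0    2    6    4  -24 ]
R4 <- R4 - (-1)*R1:  [   0   -2   -2   18  -36 ]
R3 <- R3 - (1)*R2:  [   0    0    1    5  -14 ]
R4 <- R4 - (-1)*R2:  [   0    0    3   17  -46 ]
R4 <- R4 - (3)*R3:  [  0   0   0   2  -4 ]
Row echelon form:
[ 5  -6  -2   1  |  -28 ]
[ 0   2   5  -1  |  -10 ]
[ 0   0   1   5  |  -14 ]
[ 0   0   0   2  |   -4 ]
Back-substitution:
v = (-4) / 2 = -2
u = (-14 - (5)*(-2)) / 1 = -4
t = (-10 - (5)*(-4) - (-1)*(-2)) / 2 = 4
s = (-28 - (-6)*(4) - (-2)*(-4) - (1)*(-2)) / 5 = -2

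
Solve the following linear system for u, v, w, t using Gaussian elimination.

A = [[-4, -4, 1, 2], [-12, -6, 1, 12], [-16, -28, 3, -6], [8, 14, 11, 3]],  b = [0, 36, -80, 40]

Forward elimination on [A|b]:
R2 <- R2 - (3)*R1:  [  0   6  -2   6  36 ]
R3 <- R3 - (4)*R1:  [   0  -12   -1  -14  -80 ]
R4 <- R4 - (-2)*R1:  [  0   6  13   7  40 ]
R3 <- R3 - (-2)*R2:  [  0   0  -5  -2  -8 ]
R4 <- R4 - (1)*R2:  [  0   0  15   1   4 ]
R4 <- R4 - (-3)*R3:  [   0    0    0   -5  -20 ]
Row echelon form:
[ -4  -4   1   2  |    0 ]
[  0   6  -2   6  |   36 ]
[  0   0  -5  -2  |   -8 ]
[  0   0   0  -5  |  -20 ]
Back-substitution:
t = (-20) / -5 = 4
w = (-8 - (-2)*(4)) / -5 = 0
v = (36 - (-2)*(0) - (6)*(4)) / 6 = 2
u = (0 - (-4)*(2) - (1)*(0) - (2)*(4)) / -4 = 0

(0, 2, 0, 4)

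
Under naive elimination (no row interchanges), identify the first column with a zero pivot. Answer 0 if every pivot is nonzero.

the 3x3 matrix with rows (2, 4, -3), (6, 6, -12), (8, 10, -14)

first zero-pivot column = 0

Naive forward elimination:
R2 <- R2 - (3)*R1:  [  0  -6  -3 ]
R3 <- R3 - (4)*R1:  [  0  -6  -2 ]
R3 <- R3 - (1)*R2:  [ 0  0  1 ]
All pivots nonzero; naive elimination completes without hitting a zero pivot.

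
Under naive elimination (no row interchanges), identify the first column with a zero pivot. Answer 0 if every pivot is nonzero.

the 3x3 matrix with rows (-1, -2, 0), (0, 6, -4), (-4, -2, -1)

Naive forward elimination:
R3 <- R3 - (4)*R1:  [  0   6  -1 ]
R3 <- R3 - (1)*R2:  [ 0  0  3 ]
All pivots nonzero; naive elimination completes without hitting a zero pivot.

first zero-pivot column = 0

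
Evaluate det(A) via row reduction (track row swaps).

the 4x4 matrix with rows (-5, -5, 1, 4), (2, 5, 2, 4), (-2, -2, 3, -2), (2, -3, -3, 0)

det(A) = -502

Forward elimination:
R2 <- R2 - (-2/5)*R1:  [    0     3  12/5  28/5 ]
R3 <- R3 - (2/5)*R1:  [     0      0   13/5  -18/5 ]
R4 <- R4 - (-2/5)*R1:  [     0     -5  -13/5    8/5 ]
R4 <- R4 - (-5/3)*R2:  [      0       0     7/5  164/15 ]
R4 <- R4 - (7/13)*R3:  [      0       0       0  502/39 ]
Upper-triangular form:
[ -5  -5     1       4 ]
[  0   3  12/5    28/5 ]
[  0   0  13/5   -18/5 ]
[  0   0     0  502/39 ]
det(A) = (-1)^0 * (-5) * (3) * (13/5) * (502/39) = -502  (0 row swaps -> sign +1)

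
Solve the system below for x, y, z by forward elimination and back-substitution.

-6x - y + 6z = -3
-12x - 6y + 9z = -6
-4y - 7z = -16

(5, -3, 4)

Forward elimination on [A|b]:
R2 <- R2 - (2)*R1:  [  0  -4  -3   0 ]
R3 <- R3 - (1)*R2:  [   0    0   -4  -16 ]
Row echelon form:
[ -6  -1   6  |   -3 ]
[  0  -4  -3  |    0 ]
[  0   0  -4  |  -16 ]
Back-substitution:
z = (-16) / -4 = 4
y = (0 - (-3)*(4)) / -4 = -3
x = (-3 - (-1)*(-3) - (6)*(4)) / -6 = 5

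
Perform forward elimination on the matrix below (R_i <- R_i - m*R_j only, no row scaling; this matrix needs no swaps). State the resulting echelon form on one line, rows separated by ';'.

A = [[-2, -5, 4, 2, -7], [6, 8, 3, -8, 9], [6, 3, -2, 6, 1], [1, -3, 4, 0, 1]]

Forward elimination:
R2 <- R2 - (-3)*R1:  [   0   -7   15   -2  -12 ]
R3 <- R3 - (-3)*R1:  [   0  -12   10   12  -20 ]
R4 <- R4 - (-1/2)*R1:  [     0  -11/2      6      1   -5/2 ]
R3 <- R3 - (12/7)*R2:  [      0       0  -110/7   108/7     4/7 ]
R4 <- R4 - (11/14)*R2:  [      0       0  -81/14    18/7   97/14 ]
R4 <- R4 - (81/220)*R3:  [       0        0        0  -171/55  739/110 ]
Row echelon form:
[ -2  -5       4        2       -7 ]
[  0  -7      15       -2      -12 ]
[  0   0  -110/7    108/7      4/7 ]
[  0   0       0  -171/55  739/110 ]

REF = [-2 -5 4 2 -7; 0 -7 15 -2 -12; 0 0 -110/7 108/7 4/7; 0 0 0 -171/55 739/110]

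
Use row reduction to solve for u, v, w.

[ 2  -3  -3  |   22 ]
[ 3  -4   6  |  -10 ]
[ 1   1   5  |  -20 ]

Forward elimination on [A|b]:
R2 <- R2 - (3/2)*R1:  [    0   1/2  21/2   -43 ]
R3 <- R3 - (1/2)*R1:  [    0   5/2  13/2   -31 ]
R3 <- R3 - (5)*R2:  [   0    0  -46  184 ]
Row echelon form:
[ 2   -3    -3  |   22 ]
[ 0  1/2  21/2  |  -43 ]
[ 0    0   -46  |  184 ]
Back-substitution:
w = (184) / -46 = -4
v = (-43 - (21/2)*(-4)) / (1/2) = -2
u = (22 - (-3)*(-2) - (-3)*(-4)) / 2 = 2

(2, -2, -4)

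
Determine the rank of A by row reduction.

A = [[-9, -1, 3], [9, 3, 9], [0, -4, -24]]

Row reduction:
R2 <- R2 - (-1)*R1:  [  0   2  12 ]
R3 <- R3 - (-2)*R2:  [ 0  0  0 ]
Row echelon form:
[ -9  -1   3 ]
[  0   2  12 ]
[  0   0   0 ]
Nonzero rows / pivot columns: 2

rank(A) = 2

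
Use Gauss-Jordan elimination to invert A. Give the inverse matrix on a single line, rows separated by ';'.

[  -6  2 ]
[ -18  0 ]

Gauss-Jordan on [A | I]:
R1 <- (1/-6)*R1:  [    1  -1/3  |  -1/6     0 ]
R2 <- R2 - (-18)*R1:  [  0  -6  |  -3   1 ]
R2 <- (1/-6)*R2:  [    0     1  |   1/2  -1/6 ]
R1 <- R1 - (-1/3)*R2:  [     1      0  |      0  -1/18 ]
Right block of [I | A^{-1}] is the inverse:
[   0  -1/18 ]
[ 1/2   -1/6 ]

inverse = [0 -1/18; 1/2 -1/6]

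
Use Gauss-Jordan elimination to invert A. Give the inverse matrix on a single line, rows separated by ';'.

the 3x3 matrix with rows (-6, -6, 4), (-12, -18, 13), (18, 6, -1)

Gauss-Jordan on [A | I]:
R1 <- (1/-6)*R1:  [    1     1  -2/3  |  -1/6     0     0 ]
R2 <- R2 - (-12)*R1:  [  0  -6   5  |  -2   1   0 ]
R3 <- R3 - (18)*R1:  [   0  -12   11  |    3    0    1 ]
R2 <- (1/-6)*R2:  [    0     1  -5/6  |   1/3  -1/6     0 ]
R1 <- R1 - (1)*R2:  [    1     0   1/6  |  -1/2   1/6     0 ]
R3 <- R3 - (-12)*R2:  [  0   0   1  |   7  -2   1 ]
R1 <- R1 - (1/6)*R3:  [    1     0     0  |  -5/3   1/2  -1/6 ]
R2 <- R2 - (-5/6)*R3:  [     0      1      0  |   37/6  -11/6    5/6 ]
Right block of [I | A^{-1}] is the inverse:
[ -5/3    1/2  -1/6 ]
[ 37/6  -11/6   5/6 ]
[    7     -2     1 ]

inverse = [-5/3 1/2 -1/6; 37/6 -11/6 5/6; 7 -2 1]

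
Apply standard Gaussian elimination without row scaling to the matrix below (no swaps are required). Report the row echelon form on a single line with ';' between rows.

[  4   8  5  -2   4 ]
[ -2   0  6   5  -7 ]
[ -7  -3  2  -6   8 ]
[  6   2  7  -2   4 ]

Forward elimination:
R2 <- R2 - (-1/2)*R1:  [    0     4  17/2     4    -5 ]
R3 <- R3 - (-7/4)*R1:  [     0     11   43/4  -19/2     15 ]
R4 <- R4 - (3/2)*R1:  [    0   -10  -1/2     1    -2 ]
R3 <- R3 - (11/4)*R2:  [      0       0  -101/8   -41/2   115/4 ]
R4 <- R4 - (-5/2)*R2:  [     0      0   83/4     11  -29/2 ]
R4 <- R4 - (-166/101)*R3:  [         0          0          0  -2292/101   3308/101 ]
Row echelon form:
[ 4  8       5         -2         4 ]
[ 0  4    17/2          4        -5 ]
[ 0  0  -101/8      -41/2     115/4 ]
[ 0  0       0  -2292/101  3308/101 ]

REF = [4 8 5 -2 4; 0 4 17/2 4 -5; 0 0 -101/8 -41/2 115/4; 0 0 0 -2292/101 3308/101]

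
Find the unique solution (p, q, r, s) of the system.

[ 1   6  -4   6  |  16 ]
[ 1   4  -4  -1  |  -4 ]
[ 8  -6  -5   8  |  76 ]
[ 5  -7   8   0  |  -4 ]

Forward elimination on [A|b]:
R2 <- R2 - (1)*R1:  [   0   -2    0   -7  -20 ]
R3 <- R3 - (8)*R1:  [   0  -54   27  -40  -52 ]
R4 <- R4 - (5)*R1:  [   0  -37   28  -30  -84 ]
R3 <- R3 - (27)*R2:  [   0    0   27  149  488 ]
R4 <- R4 - (37/2)*R2:  [     0      0     28  199/2    286 ]
R4 <- R4 - (28/27)*R3:  [        0         0         0  -2971/54  -5942/27 ]
Row echelon form:
[ 1   6  -4         6  |        16 ]
[ 0  -2   0        -7  |       -20 ]
[ 0   0  27       149  |       488 ]
[ 0   0   0  -2971/54  |  -5942/27 ]
Back-substitution:
s = (-5942/27) / (-2971/54) = 4
r = (488 - (149)*(4)) / 27 = -4
q = (-20 - (-7)*(4)) / -2 = -4
p = (16 - (6)*(-4) - (-4)*(-4) - (6)*(4)) / 1 = 0

(0, -4, -4, 4)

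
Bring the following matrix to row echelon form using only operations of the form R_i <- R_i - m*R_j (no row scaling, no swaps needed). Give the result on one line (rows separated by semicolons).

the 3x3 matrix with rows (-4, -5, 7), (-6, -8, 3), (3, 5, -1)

REF = [-4 -5 7; 0 -1/2 -15/2; 0 0 -29/2]

Forward elimination:
R2 <- R2 - (3/2)*R1:  [     0   -1/2  -15/2 ]
R3 <- R3 - (-3/4)*R1:  [    0   5/4  17/4 ]
R3 <- R3 - (-5/2)*R2:  [     0      0  -29/2 ]
Row echelon form:
[ -4    -5      7 ]
[  0  -1/2  -15/2 ]
[  0     0  -29/2 ]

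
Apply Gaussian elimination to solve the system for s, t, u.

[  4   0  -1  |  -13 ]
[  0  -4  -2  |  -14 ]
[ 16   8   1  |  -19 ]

(-2, 1, 5)

Forward elimination on [A|b]:
R3 <- R3 - (4)*R1:  [  0   8   5  33 ]
R3 <- R3 - (-2)*R2:  [ 0  0  1  5 ]
Row echelon form:
[ 4   0  -1  |  -13 ]
[ 0  -4  -2  |  -14 ]
[ 0   0   1  |    5 ]
Back-substitution:
u = (5) / 1 = 5
t = (-14 - (-2)*(5)) / -4 = 1
s = (-13 - (-1)*(5)) / 4 = -2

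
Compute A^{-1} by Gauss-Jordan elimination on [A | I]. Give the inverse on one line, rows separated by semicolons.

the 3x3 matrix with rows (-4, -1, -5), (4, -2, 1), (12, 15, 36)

Gauss-Jordan on [A | I]:
R1 <- (1/-4)*R1:  [    1   1/4   5/4  |  -1/4     0     0 ]
R2 <- R2 - (4)*R1:  [  0  -3  -4  |   1   1   0 ]
R3 <- R3 - (12)*R1:  [  0  12  21  |   3   0   1 ]
R2 <- (1/-3)*R2:  [    0     1   4/3  |  -1/3  -1/3     0 ]
R1 <- R1 - (1/4)*R2:  [     1      0  11/12  |   -1/6   1/12      0 ]
R3 <- R3 - (12)*R2:  [ 0  0  5  |  7  4  1 ]
R3 <- (1/5)*R3:  [   0    0    1  |  7/5  4/5  1/5 ]
R1 <- R1 - (11/12)*R3:  [      1       0       0  |  -29/20  -13/20  -11/60 ]
R2 <- R2 - (4/3)*R3:  [     0      1      0  |  -11/5   -7/5  -4/15 ]
Right block of [I | A^{-1}] is the inverse:
[ -29/20  -13/20  -11/60 ]
[  -11/5    -7/5   -4/15 ]
[    7/5     4/5     1/5 ]

inverse = [-29/20 -13/20 -11/60; -11/5 -7/5 -4/15; 7/5 4/5 1/5]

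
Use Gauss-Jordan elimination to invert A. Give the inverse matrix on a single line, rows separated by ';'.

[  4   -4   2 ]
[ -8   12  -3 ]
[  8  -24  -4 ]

Gauss-Jordan on [A | I]:
R1 <- (1/4)*R1:  [   1   -1  1/2  |  1/4    0    0 ]
R2 <- R2 - (-8)*R1:  [ 0  4  1  |  2  1  0 ]
R3 <- R3 - (8)*R1:  [   0  -16   -8  |   -2    0    1 ]
R2 <- (1/4)*R2:  [   0    1  1/4  |  1/2  1/4    0 ]
R1 <- R1 - (-1)*R2:  [   1    0  3/4  |  3/4  1/4    0 ]
R3 <- R3 - (-16)*R2:  [  0   0  -4  |   6   4   1 ]
R3 <- (1/-4)*R3:  [    0     0     1  |  -3/2    -1  -1/4 ]
R1 <- R1 - (3/4)*R3:  [    1     0     0  |  15/8     1  3/16 ]
R2 <- R2 - (1/4)*R3:  [    0     1     0  |   7/8   1/2  1/16 ]
Right block of [I | A^{-1}] is the inverse:
[ 15/8    1  3/16 ]
[  7/8  1/2  1/16 ]
[ -3/2   -1  -1/4 ]

inverse = [15/8 1 3/16; 7/8 1/2 1/16; -3/2 -1 -1/4]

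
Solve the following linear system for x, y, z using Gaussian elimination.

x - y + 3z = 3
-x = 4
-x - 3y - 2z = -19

(-4, 5, 4)

Forward elimination on [A|b]:
R2 <- R2 - (-1)*R1:  [  0  -1   3   7 ]
R3 <- R3 - (-1)*R1:  [   0   -4    1  -16 ]
R3 <- R3 - (4)*R2:  [   0    0  -11  -44 ]
Row echelon form:
[ 1  -1    3  |    3 ]
[ 0  -1    3  |    7 ]
[ 0   0  -11  |  -44 ]
Back-substitution:
z = (-44) / -11 = 4
y = (7 - (3)*(4)) / -1 = 5
x = (3 - (-1)*(5) - (3)*(4)) / 1 = -4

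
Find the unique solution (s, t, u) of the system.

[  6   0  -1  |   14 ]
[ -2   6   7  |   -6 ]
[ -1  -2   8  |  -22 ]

Forward elimination on [A|b]:
R2 <- R2 - (-1/3)*R1:  [    0     6  20/3  -4/3 ]
R3 <- R3 - (-1/6)*R1:  [     0     -2   47/6  -59/3 ]
R3 <- R3 - (-1/3)*R2:  [      0       0  181/18  -181/9 ]
Row echelon form:
[ 6  0      -1  |      14 ]
[ 0  6    20/3  |    -4/3 ]
[ 0  0  181/18  |  -181/9 ]
Back-substitution:
u = (-181/9) / (181/18) = -2
t = (-4/3 - (20/3)*(-2)) / 6 = 2
s = (14 - (-1)*(-2)) / 6 = 2

(2, 2, -2)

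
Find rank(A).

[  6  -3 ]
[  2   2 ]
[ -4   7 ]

Row reduction:
R2 <- R2 - (1/3)*R1:  [ 0  3 ]
R3 <- R3 - (-2/3)*R1:  [ 0  5 ]
R3 <- R3 - (5/3)*R2:  [ 0  0 ]
Row echelon form:
[ 6  -3 ]
[ 0   3 ]
[ 0   0 ]
Nonzero rows / pivot columns: 2

rank(A) = 2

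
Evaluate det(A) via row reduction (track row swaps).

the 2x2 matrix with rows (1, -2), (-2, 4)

det(A) = 0

Forward elimination:
R2 <- R2 - (-2)*R1:  [ 0  0 ]
Upper-triangular form:
[ 1  -2 ]
[ 0   0 ]
det(A) = (-1)^0 * (1) * (0) = 0  (0 row swaps -> sign +1)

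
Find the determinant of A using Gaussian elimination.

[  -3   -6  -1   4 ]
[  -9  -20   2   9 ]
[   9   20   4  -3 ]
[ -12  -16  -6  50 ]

Forward elimination:
R2 <- R2 - (3)*R1:  [  0  -2   5  -3 ]
R3 <- R3 - (-3)*R1:  [ 0  2  1  9 ]
R4 <- R4 - (4)*R1:  [  0   8  -2  34 ]
R3 <- R3 - (-1)*R2:  [ 0  0  6  6 ]
R4 <- R4 - (-4)*R2:  [  0   0  18  22 ]
R4 <- R4 - (3)*R3:  [ 0  0  0  4 ]
Upper-triangular form:
[ -3  -6  -1   4 ]
[  0  -2   5  -3 ]
[  0   0   6   6 ]
[  0   0   0   4 ]
det(A) = (-1)^0 * (-3) * (-2) * (6) * (4) = 144  (0 row swaps -> sign +1)

det(A) = 144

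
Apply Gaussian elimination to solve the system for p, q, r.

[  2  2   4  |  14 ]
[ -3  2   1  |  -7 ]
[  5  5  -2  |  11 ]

Forward elimination on [A|b]:
R2 <- R2 - (-3/2)*R1:  [  0   5   7  14 ]
R3 <- R3 - (5/2)*R1:  [   0    0  -12  -24 ]
Row echelon form:
[ 2  2    4  |   14 ]
[ 0  5    7  |   14 ]
[ 0  0  -12  |  -24 ]
Back-substitution:
r = (-24) / -12 = 2
q = (14 - (7)*(2)) / 5 = 0
p = (14 - (2)*(0) - (4)*(2)) / 2 = 3

(3, 0, 2)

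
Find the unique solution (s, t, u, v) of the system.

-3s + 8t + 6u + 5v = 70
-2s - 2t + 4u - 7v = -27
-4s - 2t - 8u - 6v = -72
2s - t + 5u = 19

(1, 3, 4, 5)

Forward elimination on [A|b]:
R2 <- R2 - (2/3)*R1:  [      0   -22/3       0   -31/3  -221/3 ]
R3 <- R3 - (4/3)*R1:  [      0   -38/3     -16   -38/3  -496/3 ]
R4 <- R4 - (-2/3)*R1:  [     0   13/3      9   10/3  197/3 ]
R3 <- R3 - (19/11)*R2:  [       0        0      -16    57/11  -419/11 ]
R4 <- R4 - (-13/22)*R2:  [      0       0       9  -61/22  487/22 ]
R4 <- R4 - (-9/16)*R3:  [       0        0        0   25/176  125/176 ]
Row echelon form:
[ -3      8    6       5  |       70 ]
[  0  -22/3    0   -31/3  |   -221/3 ]
[  0      0  -16   57/11  |  -419/11 ]
[  0      0    0  25/176  |  125/176 ]
Back-substitution:
v = (125/176) / (25/176) = 5
u = (-419/11 - (57/11)*(5)) / -16 = 4
t = (-221/3 - (-31/3)*(5)) / (-22/3) = 3
s = (70 - (8)*(3) - (6)*(4) - (5)*(5)) / -3 = 1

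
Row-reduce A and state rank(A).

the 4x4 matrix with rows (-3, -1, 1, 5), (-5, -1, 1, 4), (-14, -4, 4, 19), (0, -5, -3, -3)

Row reduction:
R2 <- R2 - (5/3)*R1:  [     0    2/3   -2/3  -13/3 ]
R3 <- R3 - (14/3)*R1:  [     0    2/3   -2/3  -13/3 ]
R3 <- R3 - (1)*R2:  [ 0  0  0  0 ]
R4 <- R4 - (-15/2)*R2:  [     0      0     -8  -71/2 ]
R3 <-> R4   (pivot in column 3 was zero)
[ -3   -1     1      5 ]
[  0  2/3  -2/3  -13/3 ]
[  0    0    -8  -71/2 ]
[  0    0     0      0 ]
Row echelon form:
[ -3   -1     1      5 ]
[  0  2/3  -2/3  -13/3 ]
[  0    0    -8  -71/2 ]
[  0    0     0      0 ]
Nonzero rows / pivot columns: 3

rank(A) = 3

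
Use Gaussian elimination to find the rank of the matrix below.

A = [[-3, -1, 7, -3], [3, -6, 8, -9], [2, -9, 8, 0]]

Row reduction:
R2 <- R2 - (-1)*R1:  [   0   -7   15  -12 ]
R3 <- R3 - (-2/3)*R1:  [     0  -29/3   38/3     -2 ]
R3 <- R3 - (29/21)*R2:  [       0        0  -169/21    102/7 ]
Row echelon form:
[ -3  -1        7     -3 ]
[  0  -7       15    -12 ]
[  0   0  -169/21  102/7 ]
Nonzero rows / pivot columns: 3

rank(A) = 3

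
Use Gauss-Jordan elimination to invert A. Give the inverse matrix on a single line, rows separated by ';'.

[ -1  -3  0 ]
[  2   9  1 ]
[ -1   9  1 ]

inverse = [0 1/3 -1/3; -1/3 -1/9 1/9; 3 4/3 -1/3]

Gauss-Jordan on [A | I]:
R1 <- (1/-1)*R1:  [  1   3   0  |  -1   0   0 ]
R2 <- R2 - (2)*R1:  [ 0  3  1  |  2  1  0 ]
R3 <- R3 - (-1)*R1:  [  0  12   1  |  -1   0   1 ]
R2 <- (1/3)*R2:  [   0    1  1/3  |  2/3  1/3    0 ]
R1 <- R1 - (3)*R2:  [  1   0  -1  |  -3  -1   0 ]
R3 <- R3 - (12)*R2:  [  0   0  -3  |  -9  -4   1 ]
R3 <- (1/-3)*R3:  [    0     0     1  |     3   4/3  -1/3 ]
R1 <- R1 - (-1)*R3:  [    1     0     0  |     0   1/3  -1/3 ]
R2 <- R2 - (1/3)*R3:  [    0     1     0  |  -1/3  -1/9   1/9 ]
Right block of [I | A^{-1}] is the inverse:
[    0   1/3  -1/3 ]
[ -1/3  -1/9   1/9 ]
[    3   4/3  -1/3 ]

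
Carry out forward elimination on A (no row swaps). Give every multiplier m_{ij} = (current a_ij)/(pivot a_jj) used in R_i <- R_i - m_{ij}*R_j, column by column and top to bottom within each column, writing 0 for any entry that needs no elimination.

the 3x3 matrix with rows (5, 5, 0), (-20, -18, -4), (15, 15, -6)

multipliers: -4, 3, 0

Forward elimination:
R2 <- R2 - (-4)*R1:  [  0   2  -4 ]
R3 <- R3 - (3)*R1:  [  0   0  -6 ]
R3: entry in column 2 is already 0 -> m_{32} = 0 (no row operation needed)
Multipliers (in order of application): m_{21} = -4, m_{31} = 3, m_{32} = 0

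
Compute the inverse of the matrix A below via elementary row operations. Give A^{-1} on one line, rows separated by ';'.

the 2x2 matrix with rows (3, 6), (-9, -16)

inverse = [-8/3 -1; 3/2 1/2]

Gauss-Jordan on [A | I]:
R1 <- (1/3)*R1:  [   1    2  |  1/3    0 ]
R2 <- R2 - (-9)*R1:  [ 0  2  |  3  1 ]
R2 <- (1/2)*R2:  [   0    1  |  3/2  1/2 ]
R1 <- R1 - (2)*R2:  [    1     0  |  -8/3    -1 ]
Right block of [I | A^{-1}] is the inverse:
[ -8/3   -1 ]
[  3/2  1/2 ]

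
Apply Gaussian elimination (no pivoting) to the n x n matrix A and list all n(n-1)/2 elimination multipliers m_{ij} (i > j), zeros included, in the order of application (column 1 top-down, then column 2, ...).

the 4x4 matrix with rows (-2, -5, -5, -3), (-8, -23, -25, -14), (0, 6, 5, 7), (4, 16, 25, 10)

Forward elimination:
R2 <- R2 - (4)*R1:  [  0  -3  -5  -2 ]
R3: entry in column 1 is already 0 -> m_{31} = 0 (no row operation needed)
R4 <- R4 - (-2)*R1:  [  0   6  15   4 ]
R3 <- R3 - (-2)*R2:  [  0   0  -5   3 ]
R4 <- R4 - (-2)*R2:  [ 0  0  5  0 ]
R4 <- R4 - (-1)*R3:  [ 0  0  0  3 ]
Multipliers (in order of application): m_{21} = 4, m_{31} = 0, m_{41} = -2, m_{32} = -2, m_{42} = -2, m_{43} = -1

multipliers: 4, 0, -2, -2, -2, -1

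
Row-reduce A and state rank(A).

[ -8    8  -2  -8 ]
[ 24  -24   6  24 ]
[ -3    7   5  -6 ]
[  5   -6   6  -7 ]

Row reduction:
R2 <- R2 - (-3)*R1:  [ 0  0  0  0 ]
R3 <- R3 - (3/8)*R1:  [    0     4  23/4    -3 ]
R4 <- R4 - (-5/8)*R1:  [    0    -1  19/4   -12 ]
R2 <-> R3   (pivot in column 2 was zero)
[ -8   8    -2   -8 ]
[  0   4  23/4   -3 ]
[  0   0     0    0 ]
[  0  -1  19/4  -12 ]
R4 <- R4 - (-1/4)*R2:  [     0      0  99/16  -51/4 ]
R3 <-> R4   (pivot in column 3 was zero)
[ -8  8     -2     -8 ]
[  0  4   23/4     -3 ]
[  0  0  99/16  -51/4 ]
[  0  0      0      0 ]
Row echelon form:
[ -8  8     -2     -8 ]
[  0  4   23/4     -3 ]
[  0  0  99/16  -51/4 ]
[  0  0      0      0 ]
Nonzero rows / pivot columns: 3

rank(A) = 3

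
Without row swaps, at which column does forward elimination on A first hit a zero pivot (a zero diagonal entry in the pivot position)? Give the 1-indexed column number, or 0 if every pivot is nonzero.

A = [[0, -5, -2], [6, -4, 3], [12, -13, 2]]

first zero-pivot column = 1

Naive forward elimination:
Pivot entry (1,1) is zero but row 2 has 6 in column 1 -> naive elimination stops; a row interchange (e.g. R1 <-> R2) would be required here.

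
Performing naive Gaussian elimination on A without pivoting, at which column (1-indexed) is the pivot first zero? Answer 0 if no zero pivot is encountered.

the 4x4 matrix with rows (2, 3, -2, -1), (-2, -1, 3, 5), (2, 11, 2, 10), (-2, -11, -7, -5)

first zero-pivot column = 3

Naive forward elimination:
R2 <- R2 - (-1)*R1:  [ 0  2  1  4 ]
R3 <- R3 - (1)*R1:  [  0   8   4  11 ]
R4 <- R4 - (-1)*R1:  [  0  -8  -9  -6 ]
R3 <- R3 - (4)*R2:  [  0   0   0  -5 ]
R4 <- R4 - (-4)*R2:  [  0   0  -5  10 ]
Matrix at this point:
[ 2  3  -2  -1 ]
[ 0  2   1   4 ]
[ 0  0   0  -5 ]
[ 0  0  -5  10 ]
Pivot entry (3,3) is zero but row 4 has -5 in column 3 -> naive elimination stops; a row interchange (e.g. R3 <-> R4) would be required here.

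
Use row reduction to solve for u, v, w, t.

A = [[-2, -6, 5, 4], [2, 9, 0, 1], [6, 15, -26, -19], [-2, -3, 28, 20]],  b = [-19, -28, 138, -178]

(5, -4, -5, -2)

Forward elimination on [A|b]:
R2 <- R2 - (-1)*R1:  [   0    3    5    5  -47 ]
R3 <- R3 - (-3)*R1:  [   0   -3  -11   -7   81 ]
R4 <- R4 - (1)*R1:  [    0     3    23    16  -159 ]
R3 <- R3 - (-1)*R2:  [  0   0  -6  -2  34 ]
R4 <- R4 - (1)*R2:  [    0     0    18    11  -112 ]
R4 <- R4 - (-3)*R3:  [   0    0    0    5  -10 ]
Row echelon form:
[ -2  -6   5   4  |  -19 ]
[  0   3   5   5  |  -47 ]
[  0   0  -6  -2  |   34 ]
[  0   0   0   5  |  -10 ]
Back-substitution:
t = (-10) / 5 = -2
w = (34 - (-2)*(-2)) / -6 = -5
v = (-47 - (5)*(-5) - (5)*(-2)) / 3 = -4
u = (-19 - (-6)*(-4) - (5)*(-5) - (4)*(-2)) / -2 = 5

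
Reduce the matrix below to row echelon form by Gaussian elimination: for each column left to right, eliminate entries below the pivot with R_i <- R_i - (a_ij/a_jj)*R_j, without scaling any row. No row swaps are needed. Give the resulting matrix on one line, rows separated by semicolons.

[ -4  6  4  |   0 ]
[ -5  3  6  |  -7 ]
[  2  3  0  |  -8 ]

Forward elimination:
R2 <- R2 - (5/4)*R1:  [    0  -9/2     1    -7 ]
R3 <- R3 - (-1/2)*R1:  [  0   6   2  -8 ]
R3 <- R3 - (-4/3)*R2:  [     0      0   10/3  -52/3 ]
Row echelon form:
[ -4     6     4  |      0 ]
[  0  -9/2     1  |     -7 ]
[  0     0  10/3  |  -52/3 ]

REF = [-4 6 4 0; 0 -9/2 1 -7; 0 0 10/3 -52/3]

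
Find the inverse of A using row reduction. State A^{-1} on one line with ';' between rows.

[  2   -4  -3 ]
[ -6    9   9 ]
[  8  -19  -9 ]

Gauss-Jordan on [A | I]:
R1 <- (1/2)*R1:  [    1    -2  -3/2  |   1/2     0     0 ]
R2 <- R2 - (-6)*R1:  [  0  -3   0  |   3   1   0 ]
R3 <- R3 - (8)*R1:  [  0  -3   3  |  -4   0   1 ]
R2 <- (1/-3)*R2:  [    0     1     0  |    -1  -1/3     0 ]
R1 <- R1 - (-2)*R2:  [    1     0  -3/2  |  -3/2  -2/3     0 ]
R3 <- R3 - (-3)*R2:  [  0   0   3  |  -7  -1   1 ]
R3 <- (1/3)*R3:  [    0     0     1  |  -7/3  -1/3   1/3 ]
R1 <- R1 - (-3/2)*R3:  [    1     0     0  |    -5  -7/6   1/2 ]
Right block of [I | A^{-1}] is the inverse:
[   -5  -7/6  1/2 ]
[   -1  -1/3    0 ]
[ -7/3  -1/3  1/3 ]

inverse = [-5 -7/6 1/2; -1 -1/3 0; -7/3 -1/3 1/3]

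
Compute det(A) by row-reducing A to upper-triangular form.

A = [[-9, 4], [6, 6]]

det(A) = -78

Forward elimination:
R2 <- R2 - (-2/3)*R1:  [    0  26/3 ]
Upper-triangular form:
[ -9     4 ]
[  0  26/3 ]
det(A) = (-1)^0 * (-9) * (26/3) = -78  (0 row swaps -> sign +1)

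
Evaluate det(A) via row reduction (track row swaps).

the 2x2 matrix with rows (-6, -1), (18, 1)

det(A) = 12

Forward elimination:
R2 <- R2 - (-3)*R1:  [  0  -2 ]
Upper-triangular form:
[ -6  -1 ]
[  0  -2 ]
det(A) = (-1)^0 * (-6) * (-2) = 12  (0 row swaps -> sign +1)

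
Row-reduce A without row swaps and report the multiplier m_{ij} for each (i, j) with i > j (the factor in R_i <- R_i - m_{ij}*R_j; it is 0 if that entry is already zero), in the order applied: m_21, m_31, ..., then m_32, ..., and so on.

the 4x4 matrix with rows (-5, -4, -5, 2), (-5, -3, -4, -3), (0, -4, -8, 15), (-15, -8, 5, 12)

multipliers: 1, 0, 3, -4, 4, -4

Forward elimination:
R2 <- R2 - (1)*R1:  [  0   1   1  -5 ]
R3: entry in column 1 is already 0 -> m_{31} = 0 (no row operation needed)
R4 <- R4 - (3)*R1:  [  0   4  20   6 ]
R3 <- R3 - (-4)*R2:  [  0   0  -4  -5 ]
R4 <- R4 - (4)*R2:  [  0   0  16  26 ]
R4 <- R4 - (-4)*R3:  [ 0  0  0  6 ]
Multipliers (in order of application): m_{21} = 1, m_{31} = 0, m_{41} = 3, m_{32} = -4, m_{42} = 4, m_{43} = -4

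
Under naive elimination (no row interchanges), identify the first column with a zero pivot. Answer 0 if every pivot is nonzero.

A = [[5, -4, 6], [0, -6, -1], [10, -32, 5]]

first zero-pivot column = 0

Naive forward elimination:
R3 <- R3 - (2)*R1:  [   0  -24   -7 ]
R3 <- R3 - (4)*R2:  [  0   0  -3 ]
All pivots nonzero; naive elimination completes without hitting a zero pivot.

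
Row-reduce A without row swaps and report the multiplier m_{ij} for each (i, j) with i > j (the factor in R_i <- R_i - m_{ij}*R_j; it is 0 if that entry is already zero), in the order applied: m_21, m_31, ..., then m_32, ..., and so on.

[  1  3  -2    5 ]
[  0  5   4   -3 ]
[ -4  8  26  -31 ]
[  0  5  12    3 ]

multipliers: 0, -4, 0, 4, 1, 4

Forward elimination:
R2: entry in column 1 is already 0 -> m_{21} = 0 (no row operation needed)
R3 <- R3 - (-4)*R1:  [   0   20   18  -11 ]
R4: entry in column 1 is already 0 -> m_{41} = 0 (no row operation needed)
R3 <- R3 - (4)*R2:  [ 0  0  2  1 ]
R4 <- R4 - (1)*R2:  [ 0  0  8  6 ]
R4 <- R4 - (4)*R3:  [ 0  0  0  2 ]
Multipliers (in order of application): m_{21} = 0, m_{31} = -4, m_{41} = 0, m_{32} = 4, m_{42} = 1, m_{43} = 4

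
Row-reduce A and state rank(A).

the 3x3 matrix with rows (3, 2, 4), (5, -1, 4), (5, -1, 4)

Row reduction:
R2 <- R2 - (5/3)*R1:  [     0  -13/3   -8/3 ]
R3 <- R3 - (5/3)*R1:  [     0  -13/3   -8/3 ]
R3 <- R3 - (1)*R2:  [ 0  0  0 ]
Row echelon form:
[ 3      2     4 ]
[ 0  -13/3  -8/3 ]
[ 0      0     0 ]
Nonzero rows / pivot columns: 2

rank(A) = 2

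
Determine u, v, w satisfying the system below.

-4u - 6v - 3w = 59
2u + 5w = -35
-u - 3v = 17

(-5, -4, -5)

Forward elimination on [A|b]:
R2 <- R2 - (-1/2)*R1:  [     0     -3    7/2  -11/2 ]
R3 <- R3 - (1/4)*R1:  [    0  -3/2   3/4   9/4 ]
R3 <- R3 - (1/2)*R2:  [  0   0  -1   5 ]
Row echelon form:
[ -4  -6   -3  |     59 ]
[  0  -3  7/2  |  -11/2 ]
[  0   0   -1  |      5 ]
Back-substitution:
w = (5) / -1 = -5
v = (-11/2 - (7/2)*(-5)) / -3 = -4
u = (59 - (-6)*(-4) - (-3)*(-5)) / -4 = -5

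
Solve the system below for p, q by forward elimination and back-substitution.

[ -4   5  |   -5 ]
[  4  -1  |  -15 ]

Forward elimination on [A|b]:
R2 <- R2 - (-1)*R1:  [   0    4  -20 ]
Row echelon form:
[ -4  5  |   -5 ]
[  0  4  |  -20 ]
Back-substitution:
q = (-20) / 4 = -5
p = (-5 - (5)*(-5)) / -4 = -5

(-5, -5)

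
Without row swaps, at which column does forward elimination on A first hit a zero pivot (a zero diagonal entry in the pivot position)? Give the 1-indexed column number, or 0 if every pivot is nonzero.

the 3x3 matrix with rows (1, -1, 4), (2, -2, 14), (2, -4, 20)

first zero-pivot column = 2

Naive forward elimination:
R2 <- R2 - (2)*R1:  [ 0  0  6 ]
R3 <- R3 - (2)*R1:  [  0  -2  12 ]
Matrix at this point:
[ 1  -1   4 ]
[ 0   0   6 ]
[ 0  -2  12 ]
Pivot entry (2,2) is zero but row 3 has -2 in column 2 -> naive elimination stops; a row interchange (e.g. R2 <-> R3) would be required here.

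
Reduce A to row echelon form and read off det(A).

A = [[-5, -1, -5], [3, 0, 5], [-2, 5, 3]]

det(A) = 69

Forward elimination:
R2 <- R2 - (-3/5)*R1:  [    0  -3/5     2 ]
R3 <- R3 - (2/5)*R1:  [    0  27/5     5 ]
R3 <- R3 - (-9)*R2:  [  0   0  23 ]
Upper-triangular form:
[ -5    -1  -5 ]
[  0  -3/5   2 ]
[  0     0  23 ]
det(A) = (-1)^0 * (-5) * (-3/5) * (23) = 69  (0 row swaps -> sign +1)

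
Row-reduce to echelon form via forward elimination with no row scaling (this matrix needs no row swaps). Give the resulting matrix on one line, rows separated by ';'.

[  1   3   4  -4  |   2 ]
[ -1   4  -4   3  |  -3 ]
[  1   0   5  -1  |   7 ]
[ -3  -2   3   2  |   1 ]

Forward elimination:
R2 <- R2 - (-1)*R1:  [  0   7   0  -1  -1 ]
R3 <- R3 - (1)*R1:  [  0  -3   1   3   5 ]
R4 <- R4 - (-3)*R1:  [   0    7   15  -10    7 ]
R3 <- R3 - (-3/7)*R2:  [    0     0     1  18/7  32/7 ]
R4 <- R4 - (1)*R2:  [  0   0  15  -9   8 ]
R4 <- R4 - (15)*R3:  [      0       0       0  -333/7  -424/7 ]
Row echelon form:
[ 1  3  4      -4  |       2 ]
[ 0  7  0      -1  |      -1 ]
[ 0  0  1    18/7  |    32/7 ]
[ 0  0  0  -333/7  |  -424/7 ]

REF = [1 3 4 -4 2; 0 7 0 -1 -1; 0 0 1 18/7 32/7; 0 0 0 -333/7 -424/7]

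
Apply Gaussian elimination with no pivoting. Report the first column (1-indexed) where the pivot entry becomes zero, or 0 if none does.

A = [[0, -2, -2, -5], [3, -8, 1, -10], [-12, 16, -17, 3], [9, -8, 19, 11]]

Naive forward elimination:
Pivot entry (1,1) is zero but row 2 has 3 in column 1 -> naive elimination stops; a row interchange (e.g. R1 <-> R2) would be required here.

first zero-pivot column = 1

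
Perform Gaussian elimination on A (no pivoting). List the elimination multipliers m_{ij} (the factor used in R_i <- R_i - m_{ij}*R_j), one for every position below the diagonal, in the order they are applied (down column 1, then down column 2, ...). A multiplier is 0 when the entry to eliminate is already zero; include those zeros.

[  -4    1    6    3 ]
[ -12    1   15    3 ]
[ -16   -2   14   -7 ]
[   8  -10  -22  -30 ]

multipliers: 3, 4, -2, 3, 4, -2

Forward elimination:
R2 <- R2 - (3)*R1:  [  0  -2  -3  -6 ]
R3 <- R3 - (4)*R1:  [   0   -6  -10  -19 ]
R4 <- R4 - (-2)*R1:  [   0   -8  -10  -24 ]
R3 <- R3 - (3)*R2:  [  0   0  -1  -1 ]
R4 <- R4 - (4)*R2:  [ 0  0  2  0 ]
R4 <- R4 - (-2)*R3:  [  0   0   0  -2 ]
Multipliers (in order of application): m_{21} = 3, m_{31} = 4, m_{41} = -2, m_{32} = 3, m_{42} = 4, m_{43} = -2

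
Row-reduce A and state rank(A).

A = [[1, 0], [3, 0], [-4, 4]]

rank(A) = 2

Row reduction:
R2 <- R2 - (3)*R1:  [ 0  0 ]
R3 <- R3 - (-4)*R1:  [ 0  4 ]
R2 <-> R3   (pivot in column 2 was zero)
[ 1  0 ]
[ 0  4 ]
[ 0  0 ]
Row echelon form:
[ 1  0 ]
[ 0  4 ]
[ 0  0 ]
Nonzero rows / pivot columns: 2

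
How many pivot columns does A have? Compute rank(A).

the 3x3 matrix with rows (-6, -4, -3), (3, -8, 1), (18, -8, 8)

Row reduction:
R2 <- R2 - (-1/2)*R1:  [    0   -10  -1/2 ]
R3 <- R3 - (-3)*R1:  [   0  -20   -1 ]
R3 <- R3 - (2)*R2:  [ 0  0  0 ]
Row echelon form:
[ -6   -4    -3 ]
[  0  -10  -1/2 ]
[  0    0     0 ]
Nonzero rows / pivot columns: 2

rank(A) = 2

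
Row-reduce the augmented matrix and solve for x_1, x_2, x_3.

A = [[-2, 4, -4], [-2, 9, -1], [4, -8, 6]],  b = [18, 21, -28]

Forward elimination on [A|b]:
R2 <- R2 - (1)*R1:  [ 0  5  3  3 ]
R3 <- R3 - (-2)*R1:  [  0   0  -2   8 ]
Row echelon form:
[ -2  4  -4  |  18 ]
[  0  5   3  |   3 ]
[  0  0  -2  |   8 ]
Back-substitution:
x_3 = (8) / -2 = -4
x_2 = (3 - (3)*(-4)) / 5 = 3
x_1 = (18 - (4)*(3) - (-4)*(-4)) / -2 = 5

(5, 3, -4)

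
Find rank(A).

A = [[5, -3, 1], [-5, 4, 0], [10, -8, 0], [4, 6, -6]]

rank(A) = 3

Row reduction:
R2 <- R2 - (-1)*R1:  [ 0  1  1 ]
R3 <- R3 - (2)*R1:  [  0  -2  -2 ]
R4 <- R4 - (4/5)*R1:  [     0   42/5  -34/5 ]
R3 <- R3 - (-2)*R2:  [ 0  0  0 ]
R4 <- R4 - (42/5)*R2:  [     0      0  -76/5 ]
R3 <-> R4   (pivot in column 3 was zero)
[ 5  -3      1 ]
[ 0   1      1 ]
[ 0   0  -76/5 ]
[ 0   0      0 ]
Row echelon form:
[ 5  -3      1 ]
[ 0   1      1 ]
[ 0   0  -76/5 ]
[ 0   0      0 ]
Nonzero rows / pivot columns: 3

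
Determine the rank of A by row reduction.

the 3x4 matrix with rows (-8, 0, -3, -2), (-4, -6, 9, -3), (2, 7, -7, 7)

rank(A) = 3

Row reduction:
R2 <- R2 - (1/2)*R1:  [    0    -6  21/2    -2 ]
R3 <- R3 - (-1/4)*R1:  [     0      7  -31/4   13/2 ]
R3 <- R3 - (-7/6)*R2:  [    0     0   9/2  25/6 ]
Row echelon form:
[ -8   0    -3    -2 ]
[  0  -6  21/2    -2 ]
[  0   0   9/2  25/6 ]
Nonzero rows / pivot columns: 3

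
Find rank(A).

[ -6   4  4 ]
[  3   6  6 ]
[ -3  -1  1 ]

rank(A) = 3

Row reduction:
R2 <- R2 - (-1/2)*R1:  [ 0  8  8 ]
R3 <- R3 - (1/2)*R1:  [  0  -3  -1 ]
R3 <- R3 - (-3/8)*R2:  [ 0  0  2 ]
Row echelon form:
[ -6  4  4 ]
[  0  8  8 ]
[  0  0  2 ]
Nonzero rows / pivot columns: 3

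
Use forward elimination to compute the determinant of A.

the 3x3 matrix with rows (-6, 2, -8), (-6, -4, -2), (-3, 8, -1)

Forward elimination:
R2 <- R2 - (1)*R1:  [  0  -6   6 ]
R3 <- R3 - (1/2)*R1:  [ 0  7  3 ]
R3 <- R3 - (-7/6)*R2:  [  0   0  10 ]
Upper-triangular form:
[ -6   2  -8 ]
[  0  -6   6 ]
[  0   0  10 ]
det(A) = (-1)^0 * (-6) * (-6) * (10) = 360  (0 row swaps -> sign +1)

det(A) = 360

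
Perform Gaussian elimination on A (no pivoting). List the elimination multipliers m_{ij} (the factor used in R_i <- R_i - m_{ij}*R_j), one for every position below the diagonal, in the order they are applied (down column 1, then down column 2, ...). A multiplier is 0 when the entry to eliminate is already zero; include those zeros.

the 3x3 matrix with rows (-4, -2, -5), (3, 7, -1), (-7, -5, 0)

Forward elimination:
R2 <- R2 - (-3/4)*R1:  [     0   11/2  -19/4 ]
R3 <- R3 - (7/4)*R1:  [    0  -3/2  35/4 ]
R3 <- R3 - (-3/11)*R2:  [     0      0  82/11 ]
Multipliers (in order of application): m_{21} = -3/4, m_{31} = 7/4, m_{32} = -3/11

multipliers: -3/4, 7/4, -3/11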